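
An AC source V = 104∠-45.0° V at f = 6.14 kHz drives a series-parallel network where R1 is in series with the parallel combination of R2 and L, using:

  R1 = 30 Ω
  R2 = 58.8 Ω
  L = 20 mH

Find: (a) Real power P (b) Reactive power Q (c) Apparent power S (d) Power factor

Step 1 — Angular frequency: ω = 2π·f = 2π·6140 = 3.858e+04 rad/s.
Step 2 — Component impedances:
  R1: Z = R = 30 Ω
  R2: Z = R = 58.8 Ω
  L: Z = jωL = j·3.858e+04·0.02 = 0 + j771.6 Ω
Step 3 — Parallel branch: R2 || L = 1/(1/R2 + 1/L) = 58.46 + j4.455 Ω.
Step 4 — Series with R1: Z_total = R1 + (R2 || L) = 88.46 + j4.455 Ω = 88.57∠2.9° Ω.
Step 5 — Source phasor: V = 104∠-45.0° V = 73.54 - j73.54 V.
Step 6 — Current: I = V / Z = 0.7875 - j0.871 A = 1.174∠-47.9° A.
Step 7 — Complex power: S = V·I* = 122 + j6.142 VA.
Step 8 — Real power: P = Re(S) = 122 W.
Step 9 — Reactive power: Q = Im(S) = 6.142 VAR.
Step 10 — Apparent power: |S| = 122.1 VA.
Step 11 — Power factor: PF = P/|S| = 0.9987 (lagging).

(a) P = 122 W  (b) Q = 6.142 VAR  (c) S = 122.1 VA  (d) PF = 0.9987 (lagging)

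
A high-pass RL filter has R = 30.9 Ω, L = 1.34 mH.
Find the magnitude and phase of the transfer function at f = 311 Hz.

Step 1 — Angular frequency: ω = 2π·311 = 1954 rad/s.
Step 2 — Transfer function: H(jω) = jωL/(R + jωL).
Step 3 — Numerator jωL = j·2.618; denominator R + jωL = 30.9 + j2.618.
Step 4 — H = 0.00713 + j0.08414.
Step 5 — Magnitude: |H| = 0.08444 (-21.5 dB); phase: φ = 85.2°.

|H| = 0.08444 (-21.5 dB), φ = 85.2°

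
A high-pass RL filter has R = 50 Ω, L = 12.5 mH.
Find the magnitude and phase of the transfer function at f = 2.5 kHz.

Step 1 — Angular frequency: ω = 2π·2500 = 1.571e+04 rad/s.
Step 2 — Transfer function: H(jω) = jωL/(R + jωL).
Step 3 — Numerator jωL = j·196.3; denominator R + jωL = 50 + j196.3.
Step 4 — H = 0.9391 + j0.2391.
Step 5 — Magnitude: |H| = 0.9691 (-0.3 dB); phase: φ = 14.3°.

|H| = 0.9691 (-0.3 dB), φ = 14.3°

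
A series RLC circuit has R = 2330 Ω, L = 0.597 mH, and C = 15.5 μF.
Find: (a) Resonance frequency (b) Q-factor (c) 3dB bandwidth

Step 1 — Resonance: ω₀ = 1/√(LC) = 1/√(0.000597·1.55e-05) = 1.04e+04 rad/s.
Step 2 — f₀ = ω₀/(2π) = 1655 Hz.
Step 3 — Series Q: Q = ω₀L/R = 1.04e+04·0.000597/2330 = 0.002664.
Step 4 — Bandwidth: Δω = ω₀/Q = 3.903e+06 rad/s; BW = Δω/(2π) = 6.212e+05 Hz.

(a) f₀ = 1655 Hz  (b) Q = 0.002664  (c) BW = 6.212e+05 Hz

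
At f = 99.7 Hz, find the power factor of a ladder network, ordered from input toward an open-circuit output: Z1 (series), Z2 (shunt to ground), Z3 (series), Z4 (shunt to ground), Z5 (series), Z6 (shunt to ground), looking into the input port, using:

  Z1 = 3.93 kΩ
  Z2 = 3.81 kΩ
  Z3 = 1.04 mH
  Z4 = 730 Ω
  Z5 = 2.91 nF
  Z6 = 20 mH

Step 1 — Angular frequency: ω = 2π·f = 2π·99.7 = 626.4 rad/s.
Step 2 — Component impedances:
  Z1: Z = R = 3930 Ω
  Z2: Z = R = 3810 Ω
  Z3: Z = jωL = j·626.4·0.00104 = 0 + j0.6515 Ω
  Z4: Z = R = 730 Ω
  Z5: Z = 1/(jωC) = -j/(ω·C) = 0 - j5.486e+05 Ω
  Z6: Z = jωL = j·626.4·0.02 = 0 + j12.53 Ω
Step 3 — Ladder network (open output): work backward from the far end, alternating series and parallel combinations. Z_in = 4543 - j0.2253 Ω = 4543∠-0.0° Ω.
Step 4 — Power factor: PF = cos(φ) = Re(Z)/|Z| = 4543/4543 = 1.
Step 5 — Type: Im(Z) = -0.2253 ⇒ leading (phase φ = -0.0°).

PF = 1 (leading, φ = -0.0°)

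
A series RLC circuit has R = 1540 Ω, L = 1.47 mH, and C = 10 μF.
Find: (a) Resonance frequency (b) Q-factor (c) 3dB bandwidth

Step 1 — Resonance: ω₀ = 1/√(LC) = 1/√(0.00147·1e-05) = 8248 rad/s.
Step 2 — f₀ = ω₀/(2π) = 1313 Hz.
Step 3 — Series Q: Q = ω₀L/R = 8248·0.00147/1540 = 0.007873.
Step 4 — Bandwidth: Δω = ω₀/Q = 1.048e+06 rad/s; BW = Δω/(2π) = 1.667e+05 Hz.

(a) f₀ = 1313 Hz  (b) Q = 0.007873  (c) BW = 1.667e+05 Hz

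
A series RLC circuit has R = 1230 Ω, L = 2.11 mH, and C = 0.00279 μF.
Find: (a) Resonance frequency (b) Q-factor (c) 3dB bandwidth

Step 1 — Resonance condition Im(Z)=0 gives ω₀ = 1/√(LC).
Step 2 — ω₀ = 1/√(0.00211·2.79e-09) = 4.122e+05 rad/s.
Step 3 — f₀ = ω₀/(2π) = 6.56e+04 Hz.
Step 4 — Series Q: Q = ω₀L/R = 4.122e+05·0.00211/1230 = 0.707.
Step 5 — 3dB bandwidth: Δω = ω₀/Q = 5.829e+05 rad/s; BW = Δω/(2π) = 9.278e+04 Hz.

(a) f₀ = 6.56e+04 Hz  (b) Q = 0.707  (c) BW = 9.278e+04 Hz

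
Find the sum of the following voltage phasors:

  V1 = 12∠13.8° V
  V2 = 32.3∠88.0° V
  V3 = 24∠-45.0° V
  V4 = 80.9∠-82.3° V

Step 1 — Convert each phasor to rectangular form:
  V1 = 12·(cos(13.8°) + j·sin(13.8°)) = 11.65 + j2.862 V
  V2 = 32.3·(cos(88.0°) + j·sin(88.0°)) = 1.127 + j32.28 V
  V3 = 24·(cos(-45.0°) + j·sin(-45.0°)) = 16.97 - j16.97 V
  V4 = 80.9·(cos(-82.3°) + j·sin(-82.3°)) = 10.84 - j80.17 V
Step 2 — Sum components: V_total = 40.59 - j62 V.
Step 3 — Convert to polar: |V_total| = 74.1 V, ∠V_total = -56.8°.

V_total = 74.1∠-56.8° V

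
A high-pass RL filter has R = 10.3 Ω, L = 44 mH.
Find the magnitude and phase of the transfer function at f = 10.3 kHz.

Step 1 — Angular frequency: ω = 2π·1.03e+04 = 6.472e+04 rad/s.
Step 2 — Transfer function: H(jω) = jωL/(R + jωL).
Step 3 — Numerator jωL = j·2848; denominator R + jωL = 10.3 + j2848.
Step 4 — H = 1 + j0.003617.
Step 5 — Magnitude: |H| = 1 (-0.0 dB); phase: φ = 0.2°.

|H| = 1 (-0.0 dB), φ = 0.2°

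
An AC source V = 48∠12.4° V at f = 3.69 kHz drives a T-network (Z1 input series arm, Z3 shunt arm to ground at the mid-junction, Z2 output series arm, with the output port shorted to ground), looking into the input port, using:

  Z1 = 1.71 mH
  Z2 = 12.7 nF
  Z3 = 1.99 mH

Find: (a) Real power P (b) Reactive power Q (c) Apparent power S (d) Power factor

Step 1 — Angular frequency: ω = 2π·f = 2π·3690 = 2.318e+04 rad/s.
Step 2 — Component impedances:
  Z1: Z = jωL = j·2.318e+04·0.00171 = 0 + j39.65 Ω
  Z2: Z = 1/(jωC) = -j/(ω·C) = 0 - j3396 Ω
  Z3: Z = jωL = j·2.318e+04·0.00199 = 0 + j46.14 Ω
Step 3 — With the output port shorted to ground, the output series arm Z2 runs from the junction to ground; the shunt arm Z3 also runs from the junction to ground. They appear in parallel: Z3 || Z2 = 0 + j46.77 Ω.
Step 4 — Series with input arm Z1: Z_in = Z1 + (Z3 || Z2) = 0 + j86.42 Ω = 86.42∠90.0° Ω.
Step 5 — Source phasor: V = 48∠12.4° V = 46.88 + j10.31 V.
Step 6 — Current: I = V / Z = 0.1193 - j0.5425 A = 0.5554∠-77.6° A.
Step 7 — Complex power: S = V·I* = 0 + j26.66 VA.
Step 8 — Real power: P = Re(S) = 0 W.
Step 9 — Reactive power: Q = Im(S) = 26.66 VAR.
Step 10 — Apparent power: |S| = 26.66 VA.
Step 11 — Power factor: PF = P/|S| = 0 (lagging).

(a) P = 0 W  (b) Q = 26.66 VAR  (c) S = 26.66 VA  (d) PF = 0 (lagging)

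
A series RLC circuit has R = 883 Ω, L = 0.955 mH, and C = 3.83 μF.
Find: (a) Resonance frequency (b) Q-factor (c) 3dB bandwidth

Step 1 — Resonance: ω₀ = 1/√(LC) = 1/√(0.000955·3.83e-06) = 1.653e+04 rad/s.
Step 2 — f₀ = ω₀/(2π) = 2632 Hz.
Step 3 — Series Q: Q = ω₀L/R = 1.653e+04·0.000955/883 = 0.01788.
Step 4 — Bandwidth: Δω = ω₀/Q = 9.246e+05 rad/s; BW = Δω/(2π) = 1.472e+05 Hz.

(a) f₀ = 2632 Hz  (b) Q = 0.01788  (c) BW = 1.472e+05 Hz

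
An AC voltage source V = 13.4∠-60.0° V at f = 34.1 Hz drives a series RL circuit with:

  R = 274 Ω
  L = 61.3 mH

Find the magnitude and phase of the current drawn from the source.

Step 1 — Angular frequency: ω = 2π·f = 2π·34.1 = 214.3 rad/s.
Step 2 — Component impedances:
  R: Z = R = 274 Ω
  L: Z = jωL = j·214.3·0.0613 = 0 + j13.13 Ω
Step 3 — Series combination: Z_total = R + L = 274 + j13.13 Ω = 274.3∠2.7° Ω.
Step 4 — Source phasor: V = 13.4∠-60.0° V = 6.7 - j11.6 V.
Step 5 — Ohm's law: I = V / Z_total = (6.7 - j11.6) / (274 + j13.13) = 0.02237 - j0.04343 A.
Step 6 — Convert to polar: |I| = 0.04885 A, ∠I = -62.7°.

I = 0.04885∠-62.7° A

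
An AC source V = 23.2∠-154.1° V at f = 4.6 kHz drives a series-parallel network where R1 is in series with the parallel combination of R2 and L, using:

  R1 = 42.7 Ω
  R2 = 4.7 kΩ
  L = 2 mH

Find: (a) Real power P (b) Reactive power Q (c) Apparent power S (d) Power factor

Step 1 — Angular frequency: ω = 2π·f = 2π·4600 = 2.89e+04 rad/s.
Step 2 — Component impedances:
  R1: Z = R = 42.7 Ω
  R2: Z = R = 4700 Ω
  L: Z = jωL = j·2.89e+04·0.002 = 0 + j57.81 Ω
Step 3 — Parallel branch: R2 || L = 1/(1/R2 + 1/L) = 0.7108 + j57.8 Ω.
Step 4 — Series with R1: Z_total = R1 + (R2 || L) = 43.41 + j57.8 Ω = 72.28∠53.1° Ω.
Step 5 — Source phasor: V = 23.2∠-154.1° V = -20.87 - j10.13 V.
Step 6 — Current: I = V / Z = -0.2855 + j0.1467 A = 0.321∠152.8° A.
Step 7 — Complex power: S = V·I* = 4.472 + j5.954 VA.
Step 8 — Real power: P = Re(S) = 4.472 W.
Step 9 — Reactive power: Q = Im(S) = 5.954 VAR.
Step 10 — Apparent power: |S| = 7.446 VA.
Step 11 — Power factor: PF = P/|S| = 0.6006 (lagging).

(a) P = 4.472 W  (b) Q = 5.954 VAR  (c) S = 7.446 VA  (d) PF = 0.6006 (lagging)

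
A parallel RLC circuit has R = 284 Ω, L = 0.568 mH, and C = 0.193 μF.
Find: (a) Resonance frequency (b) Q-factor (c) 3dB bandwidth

Step 1 — Resonance: ω₀ = 1/√(LC) = 1/√(0.000568·1.93e-07) = 9.551e+04 rad/s.
Step 2 — f₀ = ω₀/(2π) = 1.52e+04 Hz.
Step 3 — Parallel Q: Q = R/(ω₀L) = 284/(9.551e+04·0.000568) = 5.235.
Step 4 — Bandwidth: Δω = ω₀/Q = 1.824e+04 rad/s; BW = Δω/(2π) = 2904 Hz.

(a) f₀ = 1.52e+04 Hz  (b) Q = 5.235  (c) BW = 2904 Hz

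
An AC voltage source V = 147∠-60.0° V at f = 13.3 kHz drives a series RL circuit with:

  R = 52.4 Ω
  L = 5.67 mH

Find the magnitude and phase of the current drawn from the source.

Step 1 — Angular frequency: ω = 2π·f = 2π·1.33e+04 = 8.357e+04 rad/s.
Step 2 — Component impedances:
  R: Z = R = 52.4 Ω
  L: Z = jωL = j·8.357e+04·0.00567 = 0 + j473.8 Ω
Step 3 — Series combination: Z_total = R + L = 52.4 + j473.8 Ω = 476.7∠83.7° Ω.
Step 4 — Source phasor: V = 147∠-60.0° V = 73.5 - j127.3 V.
Step 5 — Ohm's law: I = V / Z_total = (73.5 - j127.3) / (52.4 + j473.8) = -0.2485 - j0.1826 A.
Step 6 — Convert to polar: |I| = 0.3084 A, ∠I = -143.7°.

I = 0.3084∠-143.7° A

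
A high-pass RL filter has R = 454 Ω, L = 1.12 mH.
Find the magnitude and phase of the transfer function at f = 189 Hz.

Step 1 — Angular frequency: ω = 2π·189 = 1188 rad/s.
Step 2 — Transfer function: H(jω) = jωL/(R + jωL).
Step 3 — Numerator jωL = j·1.33; denominator R + jωL = 454 + j1.33.
Step 4 — H = 8.582e-06 + j0.00293.
Step 5 — Magnitude: |H| = 0.00293 (-50.7 dB); phase: φ = 89.8°.

|H| = 0.00293 (-50.7 dB), φ = 89.8°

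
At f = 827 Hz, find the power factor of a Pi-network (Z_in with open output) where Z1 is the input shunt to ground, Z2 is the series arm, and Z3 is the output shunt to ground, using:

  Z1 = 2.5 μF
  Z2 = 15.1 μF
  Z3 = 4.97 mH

Step 1 — Angular frequency: ω = 2π·f = 2π·827 = 5196 rad/s.
Step 2 — Component impedances:
  Z1: Z = 1/(jωC) = -j/(ω·C) = 0 - j76.98 Ω
  Z2: Z = 1/(jωC) = -j/(ω·C) = 0 - j12.74 Ω
  Z3: Z = jωL = j·5196·0.00497 = 0 + j25.83 Ω
Step 3 — With open output, the series arm Z2 and the output shunt Z3 appear in series to ground: Z2 + Z3 = 0 + j13.08 Ω.
Step 4 — Parallel with input shunt Z1: Z_in = Z1 || (Z2 + Z3) = 0 + j15.76 Ω = 15.76∠90.0° Ω.
Step 5 — Power factor: PF = cos(φ) = Re(Z)/|Z| = -0/15.76 = -0.
Step 6 — Type: Im(Z) = 15.76 ⇒ lagging (phase φ = 90.0°).

PF = -0 (lagging, φ = 90.0°)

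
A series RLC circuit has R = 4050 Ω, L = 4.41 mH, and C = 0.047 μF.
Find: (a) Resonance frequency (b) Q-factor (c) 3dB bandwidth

Step 1 — Resonance: ω₀ = 1/√(LC) = 1/√(0.00441·4.7e-08) = 6.946e+04 rad/s.
Step 2 — f₀ = ω₀/(2π) = 1.105e+04 Hz.
Step 3 — Series Q: Q = ω₀L/R = 6.946e+04·0.00441/4050 = 0.07563.
Step 4 — Bandwidth: Δω = ω₀/Q = 9.184e+05 rad/s; BW = Δω/(2π) = 1.462e+05 Hz.

(a) f₀ = 1.105e+04 Hz  (b) Q = 0.07563  (c) BW = 1.462e+05 Hz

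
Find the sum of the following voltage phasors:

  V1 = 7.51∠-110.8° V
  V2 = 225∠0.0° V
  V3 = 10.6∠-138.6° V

Step 1 — Convert each phasor to rectangular form:
  V1 = 7.51·(cos(-110.8°) + j·sin(-110.8°)) = -2.667 - j7.021 V
  V2 = 225·(cos(0.0°) + j·sin(0.0°)) = 225 V
  V3 = 10.6·(cos(-138.6°) + j·sin(-138.6°)) = -7.951 - j7.01 V
Step 2 — Sum components: V_total = 214.4 - j14.03 V.
Step 3 — Convert to polar: |V_total| = 214.8 V, ∠V_total = -3.7°.

V_total = 214.8∠-3.7° V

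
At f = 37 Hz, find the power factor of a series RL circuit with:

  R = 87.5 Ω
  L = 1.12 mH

Step 1 — Angular frequency: ω = 2π·f = 2π·37 = 232.5 rad/s.
Step 2 — Component impedances:
  R: Z = R = 87.5 Ω
  L: Z = jωL = j·232.5·0.00112 = 0 + j0.2604 Ω
Step 3 — Series combination: Z_total = R + L = 87.5 + j0.2604 Ω = 87.5∠0.2° Ω.
Step 4 — Power factor: PF = cos(φ) = Re(Z)/|Z| = 87.5/87.5 = 1.
Step 5 — Type: Im(Z) = 0.2604 ⇒ lagging (phase φ = 0.2°).

PF = 1 (lagging, φ = 0.2°)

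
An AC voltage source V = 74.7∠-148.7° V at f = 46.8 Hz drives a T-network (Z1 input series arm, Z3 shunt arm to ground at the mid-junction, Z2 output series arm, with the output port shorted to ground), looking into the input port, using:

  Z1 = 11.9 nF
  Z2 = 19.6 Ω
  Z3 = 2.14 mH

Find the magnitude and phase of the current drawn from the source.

Step 1 — Angular frequency: ω = 2π·f = 2π·46.8 = 294.1 rad/s.
Step 2 — Component impedances:
  Z1: Z = 1/(jωC) = -j/(ω·C) = 0 - j2.858e+05 Ω
  Z2: Z = R = 19.6 Ω
  Z3: Z = jωL = j·294.1·0.00214 = 0 + j0.6293 Ω
Step 3 — With the output port shorted to ground, the output series arm Z2 runs from the junction to ground; the shunt arm Z3 also runs from the junction to ground. They appear in parallel: Z3 || Z2 = 0.02018 + j0.6286 Ω.
Step 4 — Series with input arm Z1: Z_in = Z1 + (Z3 || Z2) = 0.02018 - j2.858e+05 Ω = 2.858e+05∠-90.0° Ω.
Step 5 — Source phasor: V = 74.7∠-148.7° V = -63.83 - j38.81 V.
Step 6 — Ohm's law: I = V / Z_total = (-63.83 - j38.81) / (0.02018 - j2.858e+05) = 0.0001358 - j0.0002233 A.
Step 7 — Convert to polar: |I| = 0.0002614 A, ∠I = -58.7°.

I = 0.0002614∠-58.7° A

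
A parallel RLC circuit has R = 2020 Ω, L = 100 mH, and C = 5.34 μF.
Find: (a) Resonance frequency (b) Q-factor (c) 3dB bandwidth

Step 1 — Resonance: ω₀ = 1/√(LC) = 1/√(0.1·5.34e-06) = 1368 rad/s.
Step 2 — f₀ = ω₀/(2π) = 217.8 Hz.
Step 3 — Parallel Q: Q = R/(ω₀L) = 2020/(1368·0.1) = 14.76.
Step 4 — Bandwidth: Δω = ω₀/Q = 92.71 rad/s; BW = Δω/(2π) = 14.75 Hz.

(a) f₀ = 217.8 Hz  (b) Q = 14.76  (c) BW = 14.75 Hz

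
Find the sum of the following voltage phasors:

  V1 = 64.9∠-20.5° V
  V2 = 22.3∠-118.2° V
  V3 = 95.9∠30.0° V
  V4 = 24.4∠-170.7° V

Step 1 — Convert each phasor to rectangular form:
  V1 = 64.9·(cos(-20.5°) + j·sin(-20.5°)) = 60.79 - j22.73 V
  V2 = 22.3·(cos(-118.2°) + j·sin(-118.2°)) = -10.54 - j19.65 V
  V3 = 95.9·(cos(30.0°) + j·sin(30.0°)) = 83.05 + j47.95 V
  V4 = 24.4·(cos(-170.7°) + j·sin(-170.7°)) = -24.08 - j3.943 V
Step 2 — Sum components: V_total = 109.2 + j1.625 V.
Step 3 — Convert to polar: |V_total| = 109.2 V, ∠V_total = 0.9°.

V_total = 109.2∠0.9° V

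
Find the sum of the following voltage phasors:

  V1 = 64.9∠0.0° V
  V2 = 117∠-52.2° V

Step 1 — Convert each phasor to rectangular form:
  V1 = 64.9·(cos(0.0°) + j·sin(0.0°)) = 64.9 V
  V2 = 117·(cos(-52.2°) + j·sin(-52.2°)) = 71.71 - j92.45 V
Step 2 — Sum components: V_total = 136.6 - j92.45 V.
Step 3 — Convert to polar: |V_total| = 165 V, ∠V_total = -34.1°.

V_total = 165∠-34.1° V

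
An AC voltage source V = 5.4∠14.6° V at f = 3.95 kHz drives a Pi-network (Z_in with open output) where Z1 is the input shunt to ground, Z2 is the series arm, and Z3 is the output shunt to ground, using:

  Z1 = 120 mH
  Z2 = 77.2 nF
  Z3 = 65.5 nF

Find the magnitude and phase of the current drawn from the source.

Step 1 — Angular frequency: ω = 2π·f = 2π·3950 = 2.482e+04 rad/s.
Step 2 — Component impedances:
  Z1: Z = jωL = j·2.482e+04·0.12 = 0 + j2978 Ω
  Z2: Z = 1/(jωC) = -j/(ω·C) = 0 - j521.9 Ω
  Z3: Z = 1/(jωC) = -j/(ω·C) = 0 - j615.2 Ω
Step 3 — With open output, the series arm Z2 and the output shunt Z3 appear in series to ground: Z2 + Z3 = 0 - j1137 Ω.
Step 4 — Parallel with input shunt Z1: Z_in = Z1 || (Z2 + Z3) = 0 - j1839 Ω = 1839∠-90.0° Ω.
Step 5 — Source phasor: V = 5.4∠14.6° V = 5.226 + j1.361 V.
Step 6 — Ohm's law: I = V / Z_total = (5.226 + j1.361) / (0 - j1839) = -0.00074 + j0.002841 A.
Step 7 — Convert to polar: |I| = 0.002936 A, ∠I = 104.6°.

I = 0.002936∠104.6° A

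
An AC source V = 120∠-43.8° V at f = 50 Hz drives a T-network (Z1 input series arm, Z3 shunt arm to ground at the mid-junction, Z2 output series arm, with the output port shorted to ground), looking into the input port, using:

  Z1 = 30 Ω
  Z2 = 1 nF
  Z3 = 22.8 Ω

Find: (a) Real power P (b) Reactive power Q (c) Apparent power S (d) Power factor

Step 1 — Angular frequency: ω = 2π·f = 2π·50 = 314.2 rad/s.
Step 2 — Component impedances:
  Z1: Z = R = 30 Ω
  Z2: Z = 1/(jωC) = -j/(ω·C) = 0 - j3.183e+06 Ω
  Z3: Z = R = 22.8 Ω
Step 3 — With the output port shorted to ground, the output series arm Z2 runs from the junction to ground; the shunt arm Z3 also runs from the junction to ground. They appear in parallel: Z3 || Z2 = 22.8 - j0.0001633 Ω.
Step 4 — Series with input arm Z1: Z_in = Z1 + (Z3 || Z2) = 52.8 - j0.0001633 Ω = 52.8∠-0.0° Ω.
Step 5 — Source phasor: V = 120∠-43.8° V = 86.61 - j83.06 V.
Step 6 — Current: I = V / Z = 1.64 - j1.573 A = 2.273∠-43.8° A.
Step 7 — Complex power: S = V·I* = 272.7 - j0.0008436 VA.
Step 8 — Real power: P = Re(S) = 272.7 W.
Step 9 — Reactive power: Q = Im(S) = -0.0008436 VAR.
Step 10 — Apparent power: |S| = 272.7 VA.
Step 11 — Power factor: PF = P/|S| = 1 (leading).

(a) P = 272.7 W  (b) Q = -0.0008436 VAR  (c) S = 272.7 VA  (d) PF = 1 (leading)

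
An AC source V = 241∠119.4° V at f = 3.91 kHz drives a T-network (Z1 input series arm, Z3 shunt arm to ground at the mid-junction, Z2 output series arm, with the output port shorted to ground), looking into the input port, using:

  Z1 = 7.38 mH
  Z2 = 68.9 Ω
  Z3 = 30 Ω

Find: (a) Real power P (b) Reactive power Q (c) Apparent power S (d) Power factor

Step 1 — Angular frequency: ω = 2π·f = 2π·3910 = 2.457e+04 rad/s.
Step 2 — Component impedances:
  Z1: Z = jωL = j·2.457e+04·0.00738 = 0 + j181.3 Ω
  Z2: Z = R = 68.9 Ω
  Z3: Z = R = 30 Ω
Step 3 — With the output port shorted to ground, the output series arm Z2 runs from the junction to ground; the shunt arm Z3 also runs from the junction to ground. They appear in parallel: Z3 || Z2 = 20.9 Ω.
Step 4 — Series with input arm Z1: Z_in = Z1 + (Z3 || Z2) = 20.9 + j181.3 Ω = 182.5∠83.4° Ω.
Step 5 — Source phasor: V = 241∠119.4° V = -118.3 + j210 V.
Step 6 — Current: I = V / Z = 1.069 + j0.7757 A = 1.32∠36.0° A.
Step 7 — Complex power: S = V·I* = 36.44 + j316.1 VA.
Step 8 — Real power: P = Re(S) = 36.44 W.
Step 9 — Reactive power: Q = Im(S) = 316.1 VAR.
Step 10 — Apparent power: |S| = 318.2 VA.
Step 11 — Power factor: PF = P/|S| = 0.1145 (lagging).

(a) P = 36.44 W  (b) Q = 316.1 VAR  (c) S = 318.2 VA  (d) PF = 0.1145 (lagging)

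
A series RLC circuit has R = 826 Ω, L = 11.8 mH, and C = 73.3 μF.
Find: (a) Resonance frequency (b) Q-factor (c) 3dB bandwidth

Step 1 — Resonance: ω₀ = 1/√(LC) = 1/√(0.0118·7.33e-05) = 1075 rad/s.
Step 2 — f₀ = ω₀/(2π) = 171.1 Hz.
Step 3 — Series Q: Q = ω₀L/R = 1075·0.0118/826 = 0.01536.
Step 4 — Bandwidth: Δω = ω₀/Q = 7e+04 rad/s; BW = Δω/(2π) = 1.114e+04 Hz.

(a) f₀ = 171.1 Hz  (b) Q = 0.01536  (c) BW = 1.114e+04 Hz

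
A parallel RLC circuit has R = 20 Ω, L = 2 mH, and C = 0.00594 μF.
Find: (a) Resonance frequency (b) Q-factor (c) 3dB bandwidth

Step 1 — Resonance: ω₀ = 1/√(LC) = 1/√(0.002·5.94e-09) = 2.901e+05 rad/s.
Step 2 — f₀ = ω₀/(2π) = 4.618e+04 Hz.
Step 3 — Parallel Q: Q = R/(ω₀L) = 20/(2.901e+05·0.002) = 0.03447.
Step 4 — Bandwidth: Δω = ω₀/Q = 8.418e+06 rad/s; BW = Δω/(2π) = 1.34e+06 Hz.

(a) f₀ = 4.618e+04 Hz  (b) Q = 0.03447  (c) BW = 1.34e+06 Hz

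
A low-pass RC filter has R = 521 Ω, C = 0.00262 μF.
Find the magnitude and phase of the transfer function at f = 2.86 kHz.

Step 1 — Angular frequency: ω = 2π·2860 = 1.797e+04 rad/s.
Step 2 — Transfer function: H(jω) = 1/(1 + jωRC).
Step 3 — Denominator: 1 + jωRC = 1 + j·1.797e+04·521·2.62e-09 = 1 + j0.02453.
Step 4 — H = 0.9994 - j0.02451.
Step 5 — Magnitude: |H| = 0.9997 (-0.0 dB); phase: φ = -1.4°.

|H| = 0.9997 (-0.0 dB), φ = -1.4°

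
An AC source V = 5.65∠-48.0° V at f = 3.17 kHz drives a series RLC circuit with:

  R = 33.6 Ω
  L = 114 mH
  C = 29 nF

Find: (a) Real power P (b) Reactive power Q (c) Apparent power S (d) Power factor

Step 1 — Angular frequency: ω = 2π·f = 2π·3170 = 1.992e+04 rad/s.
Step 2 — Component impedances:
  R: Z = R = 33.6 Ω
  L: Z = jωL = j·1.992e+04·0.114 = 0 + j2271 Ω
  C: Z = 1/(jωC) = -j/(ω·C) = 0 - j1731 Ω
Step 3 — Series combination: Z_total = R + L + C = 33.6 + j539.4 Ω = 540.4∠86.4° Ω.
Step 4 — Source phasor: V = 5.65∠-48.0° V = 3.781 - j4.199 V.
Step 5 — Current: I = V / Z = -0.00732 - j0.007465 A = 0.01046∠-134.4° A.
Step 6 — Complex power: S = V·I* = 0.003673 + j0.05896 VA.
Step 7 — Real power: P = Re(S) = 0.003673 W.
Step 8 — Reactive power: Q = Im(S) = 0.05896 VAR.
Step 9 — Apparent power: |S| = 0.05907 VA.
Step 10 — Power factor: PF = P/|S| = 0.06218 (lagging).

(a) P = 0.003673 W  (b) Q = 0.05896 VAR  (c) S = 0.05907 VA  (d) PF = 0.06218 (lagging)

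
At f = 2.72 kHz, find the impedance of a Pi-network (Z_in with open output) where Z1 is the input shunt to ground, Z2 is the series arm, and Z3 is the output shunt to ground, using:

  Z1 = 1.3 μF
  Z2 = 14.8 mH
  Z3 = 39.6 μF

Step 1 — Angular frequency: ω = 2π·f = 2π·2720 = 1.709e+04 rad/s.
Step 2 — Component impedances:
  Z1: Z = 1/(jωC) = -j/(ω·C) = 0 - j45.01 Ω
  Z2: Z = jωL = j·1.709e+04·0.0148 = 0 + j252.9 Ω
  Z3: Z = 1/(jωC) = -j/(ω·C) = 0 - j1.478 Ω
Step 3 — With open output, the series arm Z2 and the output shunt Z3 appear in series to ground: Z2 + Z3 = 0 + j251.5 Ω.
Step 4 — Parallel with input shunt Z1: Z_in = Z1 || (Z2 + Z3) = 0 - j54.82 Ω = 54.82∠-90.0° Ω.

Z = 0 - j54.82 Ω = 54.82∠-90.0° Ω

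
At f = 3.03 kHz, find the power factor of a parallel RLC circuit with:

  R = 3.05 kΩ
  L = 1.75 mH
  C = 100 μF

Step 1 — Angular frequency: ω = 2π·f = 2π·3030 = 1.904e+04 rad/s.
Step 2 — Component impedances:
  R: Z = R = 3050 Ω
  L: Z = jωL = j·1.904e+04·0.00175 = 0 + j33.32 Ω
  C: Z = 1/(jωC) = -j/(ω·C) = 0 - j0.5253 Ω
Step 3 — Parallel combination: 1/Z_total = 1/R + 1/L + 1/C; Z_total = 9.338e-05 - j0.5337 Ω = 0.5337∠-90.0° Ω.
Step 4 — Power factor: PF = cos(φ) = Re(Z)/|Z| = 9.338e-05/0.5337 = 0.000175.
Step 5 — Type: Im(Z) = -0.5337 ⇒ leading (phase φ = -90.0°).

PF = 0.000175 (leading, φ = -90.0°)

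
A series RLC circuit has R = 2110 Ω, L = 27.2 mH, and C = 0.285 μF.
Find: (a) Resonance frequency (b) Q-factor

Step 1 — Resonance condition Im(Z)=0 gives ω₀ = 1/√(LC).
Step 2 — ω₀ = 1/√(0.0272·2.85e-07) = 1.136e+04 rad/s.
Step 3 — f₀ = ω₀/(2π) = 1808 Hz.
Step 4 — Series Q: Q = ω₀L/R = 1.136e+04·0.0272/2110 = 0.1464.

(a) f₀ = 1808 Hz  (b) Q = 0.1464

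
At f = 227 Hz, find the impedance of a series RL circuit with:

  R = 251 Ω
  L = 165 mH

Step 1 — Angular frequency: ω = 2π·f = 2π·227 = 1426 rad/s.
Step 2 — Component impedances:
  R: Z = R = 251 Ω
  L: Z = jωL = j·1426·0.165 = 0 + j235.3 Ω
Step 3 — Series combination: Z_total = R + L = 251 + j235.3 Ω = 344.1∠43.2° Ω.

Z = 251 + j235.3 Ω = 344.1∠43.2° Ω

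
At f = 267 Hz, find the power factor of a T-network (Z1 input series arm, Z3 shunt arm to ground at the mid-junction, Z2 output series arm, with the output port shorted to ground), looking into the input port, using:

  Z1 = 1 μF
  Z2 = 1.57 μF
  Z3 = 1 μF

Step 1 — Angular frequency: ω = 2π·f = 2π·267 = 1678 rad/s.
Step 2 — Component impedances:
  Z1: Z = 1/(jωC) = -j/(ω·C) = 0 - j596.1 Ω
  Z2: Z = 1/(jωC) = -j/(ω·C) = 0 - j379.7 Ω
  Z3: Z = 1/(jωC) = -j/(ω·C) = 0 - j596.1 Ω
Step 3 — With the output port shorted to ground, the output series arm Z2 runs from the junction to ground; the shunt arm Z3 also runs from the junction to ground. They appear in parallel: Z3 || Z2 = 0 - j231.9 Ω.
Step 4 — Series with input arm Z1: Z_in = Z1 + (Z3 || Z2) = 0 - j828 Ω = 828∠-90.0° Ω.
Step 5 — Power factor: PF = cos(φ) = Re(Z)/|Z| = 0/828 = 0.
Step 6 — Type: Im(Z) = -828 ⇒ leading (phase φ = -90.0°).

PF = 0 (leading, φ = -90.0°)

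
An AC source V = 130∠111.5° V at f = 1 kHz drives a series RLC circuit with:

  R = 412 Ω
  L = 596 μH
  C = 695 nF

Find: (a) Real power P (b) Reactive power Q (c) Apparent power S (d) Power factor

Step 1 — Angular frequency: ω = 2π·f = 2π·1000 = 6283 rad/s.
Step 2 — Component impedances:
  R: Z = R = 412 Ω
  L: Z = jωL = j·6283·0.000596 = 0 + j3.745 Ω
  C: Z = 1/(jωC) = -j/(ω·C) = 0 - j229 Ω
Step 3 — Series combination: Z_total = R + L + C = 412 - j225.3 Ω = 469.6∠-28.7° Ω.
Step 4 — Source phasor: V = 130∠111.5° V = -47.65 + j121 V.
Step 5 — Current: I = V / Z = -0.2126 + j0.1773 A = 0.2769∠140.2° A.
Step 6 — Complex power: S = V·I* = 31.58 - j17.27 VA.
Step 7 — Real power: P = Re(S) = 31.58 W.
Step 8 — Reactive power: Q = Im(S) = -17.27 VAR.
Step 9 — Apparent power: |S| = 35.99 VA.
Step 10 — Power factor: PF = P/|S| = 0.8774 (leading).

(a) P = 31.58 W  (b) Q = -17.27 VAR  (c) S = 35.99 VA  (d) PF = 0.8774 (leading)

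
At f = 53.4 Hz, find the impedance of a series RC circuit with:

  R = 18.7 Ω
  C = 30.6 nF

Step 1 — Angular frequency: ω = 2π·f = 2π·53.4 = 335.5 rad/s.
Step 2 — Component impedances:
  R: Z = R = 18.7 Ω
  C: Z = 1/(jωC) = -j/(ω·C) = 0 - j9.74e+04 Ω
Step 3 — Series combination: Z_total = R + C = 18.7 - j9.74e+04 Ω = 9.74e+04∠-90.0° Ω.

Z = 18.7 - j9.74e+04 Ω = 9.74e+04∠-90.0° Ω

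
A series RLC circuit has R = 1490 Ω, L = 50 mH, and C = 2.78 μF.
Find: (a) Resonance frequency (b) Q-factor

Step 1 — Resonance condition Im(Z)=0 gives ω₀ = 1/√(LC).
Step 2 — ω₀ = 1/√(0.05·2.78e-06) = 2682 rad/s.
Step 3 — f₀ = ω₀/(2π) = 426.9 Hz.
Step 4 — Series Q: Q = ω₀L/R = 2682·0.05/1490 = 0.09001.

(a) f₀ = 426.9 Hz  (b) Q = 0.09001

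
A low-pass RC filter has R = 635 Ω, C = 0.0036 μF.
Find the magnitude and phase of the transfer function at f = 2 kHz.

Step 1 — Angular frequency: ω = 2π·2000 = 1.257e+04 rad/s.
Step 2 — Transfer function: H(jω) = 1/(1 + jωRC).
Step 3 — Denominator: 1 + jωRC = 1 + j·1.257e+04·635·3.6e-09 = 1 + j0.02873.
Step 4 — H = 0.9992 - j0.0287.
Step 5 — Magnitude: |H| = 0.9996 (-0.0 dB); phase: φ = -1.6°.

|H| = 0.9996 (-0.0 dB), φ = -1.6°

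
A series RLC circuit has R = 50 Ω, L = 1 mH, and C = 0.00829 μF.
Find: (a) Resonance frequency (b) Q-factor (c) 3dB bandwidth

Step 1 — Resonance: ω₀ = 1/√(LC) = 1/√(0.001·8.29e-09) = 3.473e+05 rad/s.
Step 2 — f₀ = ω₀/(2π) = 5.528e+04 Hz.
Step 3 — Series Q: Q = ω₀L/R = 3.473e+05·0.001/50 = 6.946.
Step 4 — Bandwidth: Δω = ω₀/Q = 5e+04 rad/s; BW = Δω/(2π) = 7958 Hz.

(a) f₀ = 5.528e+04 Hz  (b) Q = 6.946  (c) BW = 7958 Hz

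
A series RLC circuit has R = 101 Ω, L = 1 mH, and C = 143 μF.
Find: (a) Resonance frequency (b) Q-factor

Step 1 — Resonance condition Im(Z)=0 gives ω₀ = 1/√(LC).
Step 2 — ω₀ = 1/√(0.001·0.000143) = 2644 rad/s.
Step 3 — f₀ = ω₀/(2π) = 420.9 Hz.
Step 4 — Series Q: Q = ω₀L/R = 2644·0.001/101 = 0.02618.

(a) f₀ = 420.9 Hz  (b) Q = 0.02618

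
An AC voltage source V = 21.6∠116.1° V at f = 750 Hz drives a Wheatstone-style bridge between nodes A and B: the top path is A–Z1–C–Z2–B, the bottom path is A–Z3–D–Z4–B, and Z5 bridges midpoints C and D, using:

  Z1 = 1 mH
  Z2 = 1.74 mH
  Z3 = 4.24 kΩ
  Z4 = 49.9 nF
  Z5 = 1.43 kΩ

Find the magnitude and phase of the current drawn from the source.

Step 1 — Angular frequency: ω = 2π·f = 2π·750 = 4712 rad/s.
Step 2 — Component impedances:
  Z1: Z = jωL = j·4712·0.001 = 0 + j4.712 Ω
  Z2: Z = jωL = j·4712·0.00174 = 0 + j8.2 Ω
  Z3: Z = R = 4240 Ω
  Z4: Z = 1/(jωC) = -j/(ω·C) = 0 - j4253 Ω
  Z5: Z = R = 1430 Ω
Step 3 — Bridge requires nodal analysis (the Z5 bridge couples midpoints C and D, so the two paths cannot be reduced to a simple series/parallel combination). Setting node B to ground and injecting 1 A at node A, the 3-node admittance system at A, C, D solves to V_A = Z_AB = 0.008841 + j12.93 Ω = 12.93∠90.0° Ω.
Step 4 — Source phasor: V = 21.6∠116.1° V = -9.503 + j19.4 V.
Step 5 — Ohm's law: I = V / Z_total = (-9.503 + j19.4) / (0.008841 + j12.93) = 1.5 + j0.7359 A.
Step 6 — Convert to polar: |I| = 1.67 A, ∠I = 26.1°.

I = 1.67∠26.1° A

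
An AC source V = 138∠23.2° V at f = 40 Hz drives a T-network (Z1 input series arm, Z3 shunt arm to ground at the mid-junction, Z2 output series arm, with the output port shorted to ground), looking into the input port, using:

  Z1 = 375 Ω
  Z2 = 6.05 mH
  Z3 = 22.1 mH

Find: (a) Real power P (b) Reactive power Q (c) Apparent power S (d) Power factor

Step 1 — Angular frequency: ω = 2π·f = 2π·40 = 251.3 rad/s.
Step 2 — Component impedances:
  Z1: Z = R = 375 Ω
  Z2: Z = jωL = j·251.3·0.00605 = 0 + j1.521 Ω
  Z3: Z = jωL = j·251.3·0.0221 = 0 + j5.554 Ω
Step 3 — With the output port shorted to ground, the output series arm Z2 runs from the junction to ground; the shunt arm Z3 also runs from the junction to ground. They appear in parallel: Z3 || Z2 = 0 + j1.194 Ω.
Step 4 — Series with input arm Z1: Z_in = Z1 + (Z3 || Z2) = 375 + j1.194 Ω = 375∠0.2° Ω.
Step 5 — Source phasor: V = 138∠23.2° V = 126.8 + j54.36 V.
Step 6 — Current: I = V / Z = 0.3387 + j0.1439 A = 0.368∠23.0° A.
Step 7 — Complex power: S = V·I* = 50.78 + j0.1617 VA.
Step 8 — Real power: P = Re(S) = 50.78 W.
Step 9 — Reactive power: Q = Im(S) = 0.1617 VAR.
Step 10 — Apparent power: |S| = 50.78 VA.
Step 11 — Power factor: PF = P/|S| = 1 (lagging).

(a) P = 50.78 W  (b) Q = 0.1617 VAR  (c) S = 50.78 VA  (d) PF = 1 (lagging)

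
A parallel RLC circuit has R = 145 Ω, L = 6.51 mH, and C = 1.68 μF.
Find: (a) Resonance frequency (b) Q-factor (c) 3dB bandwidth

Step 1 — Resonance: ω₀ = 1/√(LC) = 1/√(0.00651·1.68e-06) = 9562 rad/s.
Step 2 — f₀ = ω₀/(2π) = 1522 Hz.
Step 3 — Parallel Q: Q = R/(ω₀L) = 145/(9562·0.00651) = 2.329.
Step 4 — Bandwidth: Δω = ω₀/Q = 4105 rad/s; BW = Δω/(2π) = 653.3 Hz.

(a) f₀ = 1522 Hz  (b) Q = 2.329  (c) BW = 653.3 Hz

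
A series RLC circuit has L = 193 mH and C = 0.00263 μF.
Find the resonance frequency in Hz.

Step 1 — Resonance condition Im(Z)=0 gives ω₀ = 1/√(LC).
Step 2 — ω₀ = 1/√(0.193·2.63e-09) = 4.439e+04 rad/s.
Step 3 — f₀ = ω₀/(2π) = 7064 Hz.

f₀ = 7064 Hz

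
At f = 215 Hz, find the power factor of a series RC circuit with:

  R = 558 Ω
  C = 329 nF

Step 1 — Angular frequency: ω = 2π·f = 2π·215 = 1351 rad/s.
Step 2 — Component impedances:
  R: Z = R = 558 Ω
  C: Z = 1/(jωC) = -j/(ω·C) = 0 - j2250 Ω
Step 3 — Series combination: Z_total = R + C = 558 - j2250 Ω = 2318∠-76.1° Ω.
Step 4 — Power factor: PF = cos(φ) = Re(Z)/|Z| = 558/2318 = 0.2407.
Step 5 — Type: Im(Z) = -2250 ⇒ leading (phase φ = -76.1°).

PF = 0.2407 (leading, φ = -76.1°)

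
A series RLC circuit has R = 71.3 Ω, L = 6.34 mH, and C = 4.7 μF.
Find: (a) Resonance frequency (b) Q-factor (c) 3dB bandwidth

Step 1 — Resonance: ω₀ = 1/√(LC) = 1/√(0.00634·4.7e-06) = 5793 rad/s.
Step 2 — f₀ = ω₀/(2π) = 922 Hz.
Step 3 — Series Q: Q = ω₀L/R = 5793·0.00634/71.3 = 0.5151.
Step 4 — Bandwidth: Δω = ω₀/Q = 1.125e+04 rad/s; BW = Δω/(2π) = 1790 Hz.

(a) f₀ = 922 Hz  (b) Q = 0.5151  (c) BW = 1790 Hz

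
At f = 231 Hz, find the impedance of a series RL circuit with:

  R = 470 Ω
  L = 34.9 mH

Step 1 — Angular frequency: ω = 2π·f = 2π·231 = 1451 rad/s.
Step 2 — Component impedances:
  R: Z = R = 470 Ω
  L: Z = jωL = j·1451·0.0349 = 0 + j50.65 Ω
Step 3 — Series combination: Z_total = R + L = 470 + j50.65 Ω = 472.7∠6.2° Ω.

Z = 470 + j50.65 Ω = 472.7∠6.2° Ω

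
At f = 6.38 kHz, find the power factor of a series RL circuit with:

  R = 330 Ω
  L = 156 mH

Step 1 — Angular frequency: ω = 2π·f = 2π·6380 = 4.009e+04 rad/s.
Step 2 — Component impedances:
  R: Z = R = 330 Ω
  L: Z = jωL = j·4.009e+04·0.156 = 0 + j6254 Ω
Step 3 — Series combination: Z_total = R + L = 330 + j6254 Ω = 6262∠87.0° Ω.
Step 4 — Power factor: PF = cos(φ) = Re(Z)/|Z| = 330/6262 = 0.0527.
Step 5 — Type: Im(Z) = 6254 ⇒ lagging (phase φ = 87.0°).

PF = 0.0527 (lagging, φ = 87.0°)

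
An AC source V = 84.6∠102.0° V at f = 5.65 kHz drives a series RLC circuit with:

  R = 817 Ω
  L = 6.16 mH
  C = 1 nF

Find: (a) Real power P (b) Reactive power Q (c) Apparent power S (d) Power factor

Step 1 — Angular frequency: ω = 2π·f = 2π·5650 = 3.55e+04 rad/s.
Step 2 — Component impedances:
  R: Z = R = 817 Ω
  L: Z = jωL = j·3.55e+04·0.00616 = 0 + j218.7 Ω
  C: Z = 1/(jωC) = -j/(ω·C) = 0 - j2.817e+04 Ω
Step 3 — Series combination: Z_total = R + L + C = 817 - j2.795e+04 Ω = 2.796e+04∠-88.3° Ω.
Step 4 — Source phasor: V = 84.6∠102.0° V = -17.59 + j82.75 V.
Step 5 — Current: I = V / Z = -0.002977 - j0.0005423 A = 0.003026∠-169.7° A.
Step 6 — Complex power: S = V·I* = 0.007479 - j0.2558 VA.
Step 7 — Real power: P = Re(S) = 0.007479 W.
Step 8 — Reactive power: Q = Im(S) = -0.2558 VAR.
Step 9 — Apparent power: |S| = 0.256 VA.
Step 10 — Power factor: PF = P/|S| = 0.02922 (leading).

(a) P = 0.007479 W  (b) Q = -0.2558 VAR  (c) S = 0.256 VA  (d) PF = 0.02922 (leading)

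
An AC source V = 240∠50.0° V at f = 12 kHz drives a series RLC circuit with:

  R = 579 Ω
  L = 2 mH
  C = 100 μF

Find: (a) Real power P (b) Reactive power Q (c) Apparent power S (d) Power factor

Step 1 — Angular frequency: ω = 2π·f = 2π·1.2e+04 = 7.54e+04 rad/s.
Step 2 — Component impedances:
  R: Z = R = 579 Ω
  L: Z = jωL = j·7.54e+04·0.002 = 0 + j150.8 Ω
  C: Z = 1/(jωC) = -j/(ω·C) = 0 - j0.1326 Ω
Step 3 — Series combination: Z_total = R + L + C = 579 + j150.7 Ω = 598.3∠14.6° Ω.
Step 4 — Source phasor: V = 240∠50.0° V = 154.3 + j183.9 V.
Step 5 — Current: I = V / Z = 0.3269 + j0.2325 A = 0.4011∠35.4° A.
Step 6 — Complex power: S = V·I* = 93.17 + j24.24 VA.
Step 7 — Real power: P = Re(S) = 93.17 W.
Step 8 — Reactive power: Q = Im(S) = 24.24 VAR.
Step 9 — Apparent power: |S| = 96.28 VA.
Step 10 — Power factor: PF = P/|S| = 0.9678 (lagging).

(a) P = 93.17 W  (b) Q = 24.24 VAR  (c) S = 96.28 VA  (d) PF = 0.9678 (lagging)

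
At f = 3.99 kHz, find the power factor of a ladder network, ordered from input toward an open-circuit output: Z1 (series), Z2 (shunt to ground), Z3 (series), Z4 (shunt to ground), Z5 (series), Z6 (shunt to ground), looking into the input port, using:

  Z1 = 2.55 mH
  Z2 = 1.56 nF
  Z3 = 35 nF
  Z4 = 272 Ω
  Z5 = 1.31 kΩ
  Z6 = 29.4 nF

Step 1 — Angular frequency: ω = 2π·f = 2π·3990 = 2.507e+04 rad/s.
Step 2 — Component impedances:
  Z1: Z = jωL = j·2.507e+04·0.00255 = 0 + j63.93 Ω
  Z2: Z = 1/(jωC) = -j/(ω·C) = 0 - j2.557e+04 Ω
  Z3: Z = 1/(jωC) = -j/(ω·C) = 0 - j1140 Ω
  Z4: Z = R = 272 Ω
  Z5: Z = R = 1310 Ω
  Z6: Z = 1/(jωC) = -j/(ω·C) = 0 - j1357 Ω
Step 3 — Ladder network (open output): work backward from the far end, alternating series and parallel combinations. Z_in = 224.2 - j1050 Ω = 1074∠-78.0° Ω.
Step 4 — Power factor: PF = cos(φ) = Re(Z)/|Z| = 224.18/1074 = 0.2087.
Step 5 — Type: Im(Z) = -1050 ⇒ leading (phase φ = -78.0°).

PF = 0.2087 (leading, φ = -78.0°)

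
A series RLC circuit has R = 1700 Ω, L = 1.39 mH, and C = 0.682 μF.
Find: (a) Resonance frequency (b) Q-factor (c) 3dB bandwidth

Step 1 — Resonance: ω₀ = 1/√(LC) = 1/√(0.00139·6.82e-07) = 3.248e+04 rad/s.
Step 2 — f₀ = ω₀/(2π) = 5169 Hz.
Step 3 — Series Q: Q = ω₀L/R = 3.248e+04·0.00139/1700 = 0.02656.
Step 4 — Bandwidth: Δω = ω₀/Q = 1.223e+06 rad/s; BW = Δω/(2π) = 1.946e+05 Hz.

(a) f₀ = 5169 Hz  (b) Q = 0.02656  (c) BW = 1.946e+05 Hz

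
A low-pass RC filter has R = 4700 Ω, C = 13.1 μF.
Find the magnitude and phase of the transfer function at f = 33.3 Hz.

Step 1 — Angular frequency: ω = 2π·33.3 = 209.2 rad/s.
Step 2 — Transfer function: H(jω) = 1/(1 + jωRC).
Step 3 — Denominator: 1 + jωRC = 1 + j·209.2·4700·1.31e-05 = 1 + j12.88.
Step 4 — H = 0.00599 - j0.07716.
Step 5 — Magnitude: |H| = 0.07739 (-22.2 dB); phase: φ = -85.6°.

|H| = 0.07739 (-22.2 dB), φ = -85.6°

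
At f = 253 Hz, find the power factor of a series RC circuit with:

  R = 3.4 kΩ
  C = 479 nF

Step 1 — Angular frequency: ω = 2π·f = 2π·253 = 1590 rad/s.
Step 2 — Component impedances:
  R: Z = R = 3400 Ω
  C: Z = 1/(jωC) = -j/(ω·C) = 0 - j1313 Ω
Step 3 — Series combination: Z_total = R + C = 3400 - j1313 Ω = 3645∠-21.1° Ω.
Step 4 — Power factor: PF = cos(φ) = Re(Z)/|Z| = 3400/3645 = 0.9328.
Step 5 — Type: Im(Z) = -1313 ⇒ leading (phase φ = -21.1°).

PF = 0.9328 (leading, φ = -21.1°)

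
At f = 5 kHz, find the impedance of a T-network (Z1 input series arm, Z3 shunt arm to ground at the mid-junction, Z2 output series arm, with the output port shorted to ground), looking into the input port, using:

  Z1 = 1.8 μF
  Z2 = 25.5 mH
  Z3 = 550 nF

Step 1 — Angular frequency: ω = 2π·f = 2π·5000 = 3.142e+04 rad/s.
Step 2 — Component impedances:
  Z1: Z = 1/(jωC) = -j/(ω·C) = 0 - j17.68 Ω
  Z2: Z = jωL = j·3.142e+04·0.0255 = 0 + j801.1 Ω
  Z3: Z = 1/(jωC) = -j/(ω·C) = 0 - j57.87 Ω
Step 3 — With the output port shorted to ground, the output series arm Z2 runs from the junction to ground; the shunt arm Z3 also runs from the junction to ground. They appear in parallel: Z3 || Z2 = 0 - j62.38 Ω.
Step 4 — Series with input arm Z1: Z_in = Z1 + (Z3 || Z2) = 0 - j80.07 Ω = 80.07∠-90.0° Ω.

Z = 0 - j80.07 Ω = 80.07∠-90.0° Ω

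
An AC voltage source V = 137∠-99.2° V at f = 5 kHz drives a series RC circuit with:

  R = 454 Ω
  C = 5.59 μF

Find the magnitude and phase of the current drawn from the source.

Step 1 — Angular frequency: ω = 2π·f = 2π·5000 = 3.142e+04 rad/s.
Step 2 — Component impedances:
  R: Z = R = 454 Ω
  C: Z = 1/(jωC) = -j/(ω·C) = 0 - j5.694 Ω
Step 3 — Series combination: Z_total = R + C = 454 - j5.694 Ω = 454∠-0.7° Ω.
Step 4 — Source phasor: V = 137∠-99.2° V = -21.9 - j135.2 V.
Step 5 — Ohm's law: I = V / Z_total = (-21.9 - j135.2) / (454 - j5.694) = -0.0445 - j0.2984 A.
Step 6 — Convert to polar: |I| = 0.3017 A, ∠I = -98.5°.

I = 0.3017∠-98.5° A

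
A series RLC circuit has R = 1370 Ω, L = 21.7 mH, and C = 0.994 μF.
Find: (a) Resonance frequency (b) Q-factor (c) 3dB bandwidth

Step 1 — Resonance condition Im(Z)=0 gives ω₀ = 1/√(LC).
Step 2 — ω₀ = 1/√(0.0217·9.94e-07) = 6809 rad/s.
Step 3 — f₀ = ω₀/(2π) = 1084 Hz.
Step 4 — Series Q: Q = ω₀L/R = 6809·0.0217/1370 = 0.1078.
Step 5 — 3dB bandwidth: Δω = ω₀/Q = 6.313e+04 rad/s; BW = Δω/(2π) = 1.005e+04 Hz.

(a) f₀ = 1084 Hz  (b) Q = 0.1078  (c) BW = 1.005e+04 Hz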